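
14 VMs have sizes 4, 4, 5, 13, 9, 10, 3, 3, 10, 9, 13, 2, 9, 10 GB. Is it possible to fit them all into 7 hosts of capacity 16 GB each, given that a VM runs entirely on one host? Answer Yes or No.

Total = 104 GB; ⌈104/16⌉ = 7.
8 VMs each exceed half the capacity and cannot share a host, forcing at least 8 hosts.
At least 8 hosts are required, but only 7 are allowed.

No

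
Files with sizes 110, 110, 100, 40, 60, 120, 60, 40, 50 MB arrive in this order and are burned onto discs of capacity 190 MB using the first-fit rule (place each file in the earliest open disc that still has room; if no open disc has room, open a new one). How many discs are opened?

  110 → disc 1 (new)  [load 110/190]
  110 → disc 2 (new)  [load 110/190]
  100 → disc 3 (new)  [load 100/190]
  40 → disc 1  [load 150/190]
  60 → disc 2  [load 170/190]
  120 → disc 4 (new)  [load 120/190]
  60 → disc 3  [load 160/190]
  40 → disc 1  [load 190/190]
  50 → disc 4  [load 170/190]
4 discs opened.

4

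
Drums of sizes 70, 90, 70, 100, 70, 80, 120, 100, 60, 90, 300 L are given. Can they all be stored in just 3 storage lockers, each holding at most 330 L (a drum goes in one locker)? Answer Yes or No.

Total = 1150 L; ⌈1150/330⌉ = 4.
At least 4 storage lockers are required, but only 3 are allowed.

No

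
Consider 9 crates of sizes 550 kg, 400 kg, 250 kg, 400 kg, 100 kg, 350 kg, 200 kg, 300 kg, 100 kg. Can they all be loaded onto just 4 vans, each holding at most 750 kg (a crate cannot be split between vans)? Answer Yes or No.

Yes

A valid assignment using 4 vans:
  van 1: 550 + 200 = 750
  van 2: 400 + 350 = 750
  van 3: 400 + 300 = 700
  van 4: 250 + 100 + 100 = 450
Every load is within 750 kg, so 4 vans suffice.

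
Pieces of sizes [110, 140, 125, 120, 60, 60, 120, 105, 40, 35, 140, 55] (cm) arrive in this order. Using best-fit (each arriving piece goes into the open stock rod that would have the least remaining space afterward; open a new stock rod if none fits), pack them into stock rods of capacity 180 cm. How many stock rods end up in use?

  110 → stock rod 1 (new)  [load 110/180]
  140 → stock rod 2 (new)  [load 140/180]
  125 → stock rod 3 (new)  [load 125/180]
  120 → stock rod 4 (new)  [load 120/180]
  60 → stock rod 4  [load 180/180]
  60 → stock rod 1  [load 170/180]
  120 → stock rod 5 (new)  [load 120/180]
  105 → stock rod 6 (new)  [load 105/180]
  40 → stock rod 2  [load 180/180]
  35 → stock rod 3  [load 160/180]
  140 → stock rod 7 (new)  [load 140/180]
  55 → stock rod 5  [load 175/180]
7 stock rods opened.

7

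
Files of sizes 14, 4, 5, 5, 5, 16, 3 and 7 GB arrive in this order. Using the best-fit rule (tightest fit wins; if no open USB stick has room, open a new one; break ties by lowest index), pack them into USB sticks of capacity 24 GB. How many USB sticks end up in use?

  14 → USB stick 1 (new)  [load 14/24]
  4 → USB stick 1  [load 18/24]
  5 → USB stick 1  [load 23/24]
  5 → USB stick 2 (new)  [load 5/24]
  5 → USB stick 2  [load 10/24]
  16 → USB stick 3 (new)  [load 16/24]
  3 → USB stick 3  [load 19/24]
  7 → USB stick 2  [load 17/24]
3 USB sticks opened.

3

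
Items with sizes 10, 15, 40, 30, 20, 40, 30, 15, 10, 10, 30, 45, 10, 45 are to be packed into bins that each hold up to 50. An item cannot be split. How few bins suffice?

8

Total = 45 + 45 + 40 + 40 + 30 + 30 + 30 + 20 + 15 + 15 + 10 + 10 + 10 + 10 = 350.
Lower bound: ⌈350/50⌉ = 7 bins.
A packing using 8 bins:
  bin 1: 45 = 45
  bin 2: 45 = 45
  bin 3: 40 + 10 = 50
  bin 4: 40 + 10 = 50
  bin 5: 30 + 20 = 50
  bin 6: 30 + 15 = 45
  bin 7: 30 + 15 = 45
  bin 8: 10 + 10 = 20
No arrangement into 7 bins stays within capacity, so 8 is optimal.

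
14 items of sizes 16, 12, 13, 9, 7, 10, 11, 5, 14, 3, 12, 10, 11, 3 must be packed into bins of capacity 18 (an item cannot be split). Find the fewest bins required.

10

Total = 16 + 14 + 13 + 12 + 12 + 11 + 11 + 10 + 10 + 9 + 7 + 5 + 3 + 3 = 136.
Lower bound: ⌈136/18⌉ = 8 bins.
Also, 9 items each exceed 9, and no two of those can share a bin, so at least 9 bins are needed.
A packing using 10 bins:
  bin 1: 16 = 16
  bin 2: 14 + 3 = 17
  bin 3: 13 + 5 = 18
  bin 4: 12 + 3 = 15
  bin 5: 12 = 12
  bin 6: 11 + 7 = 18
  bin 7: 11 = 11
  bin 8: 10 = 10
  bin 9: 10 = 10
  bin 10: 9 = 9
No arrangement into 9 bins stays within capacity, so 10 is optimal.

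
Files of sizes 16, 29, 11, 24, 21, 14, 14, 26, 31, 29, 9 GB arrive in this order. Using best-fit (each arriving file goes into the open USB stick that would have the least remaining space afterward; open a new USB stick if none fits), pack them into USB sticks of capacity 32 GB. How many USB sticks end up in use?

  16 → USB stick 1 (new)  [load 16/32]
  29 → USB stick 2 (new)  [load 29/32]
  11 → USB stick 1  [load 27/32]
  24 → USB stick 3 (new)  [load 24/32]
  21 → USB stick 4 (new)  [load 21/32]
  14 → USB stick 5 (new)  [load 14/32]
  14 → USB stick 5  [load 28/32]
  26 → USB stick 6 (new)  [load 26/32]
  31 → USB stick 7 (new)  [load 31/32]
  29 → USB stick 8 (new)  [load 29/32]
  9 → USB stick 4  [load 30/32]
8 USB sticks opened.

8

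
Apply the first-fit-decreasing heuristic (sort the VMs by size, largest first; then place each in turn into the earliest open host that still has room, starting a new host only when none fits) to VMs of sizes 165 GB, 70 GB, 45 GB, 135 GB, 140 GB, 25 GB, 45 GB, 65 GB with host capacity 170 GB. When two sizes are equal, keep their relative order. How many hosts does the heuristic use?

5

Sorted descending: 165, 140, 135, 70, 65, 45, 45, 25.
  165 → host 1 (new)  [load 165/170]
  140 → host 2 (new)  [load 140/170]
  135 → host 3 (new)  [load 135/170]
  70 → host 4 (new)  [load 70/170]
  65 → host 4  [load 135/170]
  45 → host 5 (new)  [load 45/170]
  45 → host 5  [load 90/170]
  25 → host 2  [load 165/170]
5 hosts opened.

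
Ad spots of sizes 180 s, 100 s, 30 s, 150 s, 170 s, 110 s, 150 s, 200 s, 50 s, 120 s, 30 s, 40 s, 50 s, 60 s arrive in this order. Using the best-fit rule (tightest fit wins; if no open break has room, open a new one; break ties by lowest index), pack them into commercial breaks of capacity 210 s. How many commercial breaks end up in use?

8

  180 → break 1 (new)  [load 180/210]
  100 → break 2 (new)  [load 100/210]
  30 → break 1  [load 210/210]
  150 → break 3 (new)  [load 150/210]
  170 → break 4 (new)  [load 170/210]
  110 → break 2  [load 210/210]
  150 → break 5 (new)  [load 150/210]
  200 → break 6 (new)  [load 200/210]
  50 → break 3  [load 200/210]
  120 → break 7 (new)  [load 120/210]
  30 → break 4  [load 200/210]
  40 → break 5  [load 190/210]
  50 → break 7  [load 170/210]
  60 → break 8 (new)  [load 60/210]
8 commercial breaks opened.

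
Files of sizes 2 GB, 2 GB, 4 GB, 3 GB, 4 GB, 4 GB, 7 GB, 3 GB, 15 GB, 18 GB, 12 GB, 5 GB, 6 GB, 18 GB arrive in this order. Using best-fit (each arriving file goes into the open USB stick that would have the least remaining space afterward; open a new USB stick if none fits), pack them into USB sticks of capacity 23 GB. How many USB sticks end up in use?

  2 → USB stick 1 (new)  [load 2/23]
  2 → USB stick 1  [load 4/23]
  4 → USB stick 1  [load 8/23]
  3 → USB stick 1  [load 11/23]
  4 → USB stick 1  [load 15/23]
  4 → USB stick 1  [load 19/23]
  7 → USB stick 2 (new)  [load 7/23]
  3 → USB stick 1  [load 22/23]
  15 → USB stick 2  [load 22/23]
  18 → USB stick 3 (new)  [load 18/23]
  12 → USB stick 4 (new)  [load 12/23]
  5 → USB stick 3  [load 23/23]
  6 → USB stick 4  [load 18/23]
  18 → USB stick 5 (new)  [load 18/23]
5 USB sticks opened.

5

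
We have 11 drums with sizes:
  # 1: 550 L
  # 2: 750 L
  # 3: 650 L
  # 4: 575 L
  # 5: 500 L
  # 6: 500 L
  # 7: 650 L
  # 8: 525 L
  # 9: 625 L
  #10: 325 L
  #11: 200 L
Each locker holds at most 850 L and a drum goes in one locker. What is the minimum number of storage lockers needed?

Total = 750 + 650 + 650 + 625 + 575 + 550 + 525 + 500 + 500 + 325 + 200 = 5850 L.
Lower bound: ⌈5850/850⌉ = 7 storage lockers.
Also, 9 drums each exceed 425 L, and no two of those can share a locker, so at least 9 storage lockers are needed.
A packing using 9 storage lockers:
  locker 1: 750 = 750
  locker 2: 650 + 200 = 850
  locker 3: 650 = 650
  locker 4: 625 = 625
  locker 5: 575 = 575
  locker 6: 550 = 550
  locker 7: 525 + 325 = 850
  locker 8: 500 = 500
  locker 9: 500 = 500
This matches the lower bound, so 9 is optimal.

9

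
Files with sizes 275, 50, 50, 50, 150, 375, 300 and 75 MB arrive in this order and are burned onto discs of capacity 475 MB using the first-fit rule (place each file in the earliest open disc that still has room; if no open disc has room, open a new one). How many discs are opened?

  275 → disc 1 (new)  [load 275/475]
  50 → disc 1  [load 325/475]
  50 → disc 1  [load 375/475]
  50 → disc 1  [load 425/475]
  150 → disc 2 (new)  [load 150/475]
  375 → disc 3 (new)  [load 375/475]
  300 → disc 2  [load 450/475]
  75 → disc 3  [load 450/475]
3 discs opened.

3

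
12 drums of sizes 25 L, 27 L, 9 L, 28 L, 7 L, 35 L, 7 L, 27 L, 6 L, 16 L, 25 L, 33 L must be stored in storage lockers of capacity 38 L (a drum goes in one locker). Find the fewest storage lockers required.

8

Total = 35 + 33 + 28 + 27 + 27 + 25 + 25 + 16 + 9 + 7 + 7 + 6 = 245 L.
Lower bound: ⌈245/38⌉ = 7 storage lockers.
A packing using 8 storage lockers:
  locker 1: 35 = 35
  locker 2: 33 = 33
  locker 3: 28 + 9 = 37
  locker 4: 27 + 7 = 34
  locker 5: 27 + 7 = 34
  locker 6: 25 + 6 = 31
  locker 7: 25 = 25
  locker 8: 16 = 16
No arrangement into 7 storage lockers stays within capacity, so 8 is optimal.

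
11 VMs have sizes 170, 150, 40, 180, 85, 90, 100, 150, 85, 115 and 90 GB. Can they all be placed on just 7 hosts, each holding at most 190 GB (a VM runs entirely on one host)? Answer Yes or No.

Total = 1255 GB; ⌈1255/190⌉ = 7.
The bound of 7 does not rule out 7, but exhaustive search shows no assignment into 7 hosts of capacity 190 GB exists — the minimum is 8.

No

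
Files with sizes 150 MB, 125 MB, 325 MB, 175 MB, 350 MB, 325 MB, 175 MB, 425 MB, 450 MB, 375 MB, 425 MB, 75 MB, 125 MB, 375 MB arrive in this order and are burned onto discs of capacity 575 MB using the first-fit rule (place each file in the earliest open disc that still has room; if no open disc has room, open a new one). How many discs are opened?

  150 → disc 1 (new)  [load 150/575]
  125 → disc 1  [load 275/575]
  325 → disc 2 (new)  [load 325/575]
  175 → disc 1  [load 450/575]
  350 → disc 3 (new)  [load 350/575]
  325 → disc 4 (new)  [load 325/575]
  175 → disc 2  [load 500/575]
  425 → disc 5 (new)  [load 425/575]
  450 → disc 6 (new)  [load 450/575]
  375 → disc 7 (new)  [load 375/575]
  425 → disc 8 (new)  [load 425/575]
  75 → disc 1  [load 525/575]
  125 → disc 3  [load 475/575]
  375 → disc 9 (new)  [load 375/575]
9 discs opened.

9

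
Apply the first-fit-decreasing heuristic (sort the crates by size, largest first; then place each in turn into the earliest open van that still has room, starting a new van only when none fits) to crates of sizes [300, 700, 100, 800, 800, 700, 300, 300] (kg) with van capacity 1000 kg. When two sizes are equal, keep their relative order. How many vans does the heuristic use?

Sorted descending: 800, 800, 700, 700, 300, 300, 300, 100.
  800 → van 1 (new)  [load 800/1000]
  800 → van 2 (new)  [load 800/1000]
  700 → van 3 (new)  [load 700/1000]
  700 → van 4 (new)  [load 700/1000]
  300 → van 3  [load 1000/1000]
  300 → van 4  [load 1000/1000]
  300 → van 5 (new)  [load 300/1000]
  100 → van 1  [load 900/1000]
5 vans opened.

5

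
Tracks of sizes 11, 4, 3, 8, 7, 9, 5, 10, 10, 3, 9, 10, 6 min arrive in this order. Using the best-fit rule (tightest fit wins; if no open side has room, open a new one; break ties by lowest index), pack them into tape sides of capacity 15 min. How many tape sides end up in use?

  11 → side 1 (new)  [load 11/15]
  4 → side 1  [load 15/15]
  3 → side 2 (new)  [load 3/15]
  8 → side 2  [load 11/15]
  7 → side 3 (new)  [load 7/15]
  9 → side 4 (new)  [load 9/15]
  5 → side 4  [load 14/15]
  10 → side 5 (new)  [load 10/15]
  10 → side 6 (new)  [load 10/15]
  3 → side 2  [load 14/15]
  9 → side 7 (new)  [load 9/15]
  10 → side 8 (new)  [load 10/15]
  6 → side 7  [load 15/15]
8 tape sides opened.

8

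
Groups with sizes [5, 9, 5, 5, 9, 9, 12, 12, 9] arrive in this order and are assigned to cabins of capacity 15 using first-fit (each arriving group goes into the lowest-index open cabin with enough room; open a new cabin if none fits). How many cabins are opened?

  5 → cabin 1 (new)  [load 5/15]
  9 → cabin 1  [load 14/15]
  5 → cabin 2 (new)  [load 5/15]
  5 → cabin 2  [load 10/15]
  9 → cabin 3 (new)  [load 9/15]
  9 → cabin 4 (new)  [load 9/15]
  12 → cabin 5 (new)  [load 12/15]
  12 → cabin 6 (new)  [load 12/15]
  9 → cabin 7 (new)  [load 9/15]
7 cabins opened.

7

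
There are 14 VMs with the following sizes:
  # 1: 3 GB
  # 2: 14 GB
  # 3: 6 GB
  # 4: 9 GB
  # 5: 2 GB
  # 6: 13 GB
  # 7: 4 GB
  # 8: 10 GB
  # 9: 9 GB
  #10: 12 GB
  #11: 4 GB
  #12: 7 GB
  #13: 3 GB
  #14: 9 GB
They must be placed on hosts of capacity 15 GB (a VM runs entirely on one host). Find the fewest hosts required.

8

Total = 14 + 13 + 12 + 10 + 9 + 9 + 9 + 7 + 6 + 4 + 4 + 3 + 3 + 2 = 105 GB.
Lower bound: ⌈105/15⌉ = 7 hosts.
A packing using 8 hosts:
  host 1: 14 = 14
  host 2: 13 + 2 = 15
  host 3: 12 + 3 = 15
  host 4: 10 + 4 = 14
  host 5: 9 + 6 = 15
  host 6: 9 + 4 = 13
  host 7: 9 + 3 = 12
  host 8: 7 = 7
No arrangement into 7 hosts stays within capacity, so 8 is optimal.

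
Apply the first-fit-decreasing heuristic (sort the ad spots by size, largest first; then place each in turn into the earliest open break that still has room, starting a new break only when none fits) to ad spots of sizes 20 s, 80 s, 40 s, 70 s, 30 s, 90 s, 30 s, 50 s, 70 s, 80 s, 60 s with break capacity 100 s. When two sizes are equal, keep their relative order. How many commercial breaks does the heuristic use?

Sorted descending: 90, 80, 80, 70, 70, 60, 50, 40, 30, 30, 20.
  90 → break 1 (new)  [load 90/100]
  80 → break 2 (new)  [load 80/100]
  80 → break 3 (new)  [load 80/100]
  70 → break 4 (new)  [load 70/100]
  70 → break 5 (new)  [load 70/100]
  60 → break 6 (new)  [load 60/100]
  50 → break 7 (new)  [load 50/100]
  40 → break 6  [load 100/100]
  30 → break 4  [load 100/100]
  30 → break 5  [load 100/100]
  20 → break 2  [load 100/100]
7 commercial breaks opened.

7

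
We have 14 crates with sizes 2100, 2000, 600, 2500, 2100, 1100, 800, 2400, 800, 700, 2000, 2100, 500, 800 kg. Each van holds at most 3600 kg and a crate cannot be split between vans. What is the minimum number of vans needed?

7

Total = 2500 + 2400 + 2100 + 2100 + 2100 + 2000 + 2000 + 1100 + 800 + 800 + 800 + 700 + 600 + 500 = 20500 kg.
Lower bound: ⌈20500/3600⌉ = 6 vans.
Also, 7 crates each exceed 1800 kg, and no two of those can share a van, so at least 7 vans are needed.
A packing using 7 vans:
  van 1: 2500 + 1100 = 3600
  van 2: 2400 + 800 = 3200
  van 3: 2100 + 800 + 700 = 3600
  van 4: 2100 + 800 + 600 = 3500
  van 5: 2100 + 500 = 2600
  van 6: 2000 = 2000
  van 7: 2000 = 2000
This matches the lower bound, so 7 is optimal.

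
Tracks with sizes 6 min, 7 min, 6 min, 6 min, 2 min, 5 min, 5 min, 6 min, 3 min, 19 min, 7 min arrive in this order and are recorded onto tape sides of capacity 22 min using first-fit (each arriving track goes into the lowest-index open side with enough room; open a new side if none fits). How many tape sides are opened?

  6 → side 1 (new)  [load 6/22]
  7 → side 1  [load 13/22]
  6 → side 1  [load 19/22]
  6 → side 2 (new)  [load 6/22]
  2 → side 1  [load 21/22]
  5 → side 2  [load 11/22]
  5 → side 2  [load 16/22]
  6 → side 2  [load 22/22]
  3 → side 3 (new)  [load 3/22]
  19 → side 3  [load 22/22]
  7 → side 4 (new)  [load 7/22]
4 tape sides opened.

4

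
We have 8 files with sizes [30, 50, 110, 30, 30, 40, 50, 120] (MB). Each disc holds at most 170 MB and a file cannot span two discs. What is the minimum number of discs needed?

Total = 120 + 110 + 50 + 50 + 40 + 30 + 30 + 30 = 460 MB.
Lower bound: ⌈460/170⌉ = 3 discs.
A packing using 3 discs:
  disc 1: 120 + 50 = 170
  disc 2: 110 + 50 = 160
  disc 3: 40 + 30 + 30 + 30 = 130
This matches the lower bound, so 3 is optimal.

3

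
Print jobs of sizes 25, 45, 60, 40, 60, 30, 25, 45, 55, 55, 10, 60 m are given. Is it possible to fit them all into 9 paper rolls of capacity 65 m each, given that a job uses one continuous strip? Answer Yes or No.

A valid assignment using 9 paper rolls:
  roll 1: 60 = 60
  roll 2: 60 = 60
  roll 3: 60 = 60
  roll 4: 55 + 10 = 65
  roll 5: 55 = 55
  roll 6: 45 = 45
  roll 7: 45 = 45
  roll 8: 40 + 25 = 65
  roll 9: 30 + 25 = 55
Every load is within 65 m, so 9 paper rolls suffice.

Yes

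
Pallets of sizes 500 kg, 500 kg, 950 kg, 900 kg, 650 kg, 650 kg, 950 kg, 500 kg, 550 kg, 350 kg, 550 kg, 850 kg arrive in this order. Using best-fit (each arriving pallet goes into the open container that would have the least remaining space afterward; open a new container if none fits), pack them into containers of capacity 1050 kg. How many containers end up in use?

9

  500 → container 1 (new)  [load 500/1050]
  500 → container 1  [load 1000/1050]
  950 → container 2 (new)  [load 950/1050]
  900 → container 3 (new)  [load 900/1050]
  650 → container 4 (new)  [load 650/1050]
  650 → container 5 (new)  [load 650/1050]
  950 → container 6 (new)  [load 950/1050]
  500 → container 7 (new)  [load 500/1050]
  550 → container 7  [load 1050/1050]
  350 → container 4  [load 1000/1050]
  550 → container 8 (new)  [load 550/1050]
  850 → container 9 (new)  [load 850/1050]
9 containers opened.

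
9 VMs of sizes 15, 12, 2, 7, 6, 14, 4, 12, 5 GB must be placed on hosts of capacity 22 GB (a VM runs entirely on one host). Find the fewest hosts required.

4

Total = 15 + 14 + 12 + 12 + 7 + 6 + 5 + 4 + 2 = 77 GB.
Lower bound: ⌈77/22⌉ = 4 hosts.
A packing using 4 hosts:
  host 1: 15 + 7 = 22
  host 2: 14 + 6 + 2 = 22
  host 3: 12 + 5 + 4 = 21
  host 4: 12 = 12
This matches the lower bound, so 4 is optimal.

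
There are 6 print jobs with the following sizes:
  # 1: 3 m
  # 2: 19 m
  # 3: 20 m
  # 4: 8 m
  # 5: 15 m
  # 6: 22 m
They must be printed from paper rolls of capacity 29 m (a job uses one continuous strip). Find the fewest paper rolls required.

4

Total = 22 + 20 + 19 + 15 + 8 + 3 = 87 m.
Lower bound: ⌈87/29⌉ = 3 paper rolls.
Also, 4 print jobs each exceed 29/2 m, and no two of those can share a roll, so at least 4 paper rolls are needed.
A packing using 4 paper rolls:
  roll 1: 22 + 3 = 25
  roll 2: 20 + 8 = 28
  roll 3: 19 = 19
  roll 4: 15 = 15
This matches the lower bound, so 4 is optimal.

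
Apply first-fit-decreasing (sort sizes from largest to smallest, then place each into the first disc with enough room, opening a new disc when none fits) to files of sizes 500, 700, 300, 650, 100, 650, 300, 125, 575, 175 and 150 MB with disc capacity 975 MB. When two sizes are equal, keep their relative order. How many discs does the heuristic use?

Sorted descending: 700, 650, 650, 575, 500, 300, 300, 175, 150, 125, 100.
  700 → disc 1 (new)  [load 700/975]
  650 → disc 2 (new)  [load 650/975]
  650 → disc 3 (new)  [load 650/975]
  575 → disc 4 (new)  [load 575/975]
  500 → disc 5 (new)  [load 500/975]
  300 → disc 2  [load 950/975]
  300 → disc 3  [load 950/975]
  175 → disc 1  [load 875/975]
  150 → disc 4  [load 725/975]
  125 → disc 4  [load 850/975]
  100 → disc 1  [load 975/975]
5 discs opened.

5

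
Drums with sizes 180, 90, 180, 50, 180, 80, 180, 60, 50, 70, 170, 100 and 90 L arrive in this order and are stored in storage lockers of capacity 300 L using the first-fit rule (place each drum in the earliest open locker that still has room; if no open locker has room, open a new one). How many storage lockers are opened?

  180 → locker 1 (new)  [load 180/300]
  90 → locker 1  [load 270/300]
  180 → locker 2 (new)  [load 180/300]
  50 → locker 2  [load 230/300]
  180 → locker 3 (new)  [load 180/300]
  80 → locker 3  [load 260/300]
  180 → locker 4 (new)  [load 180/300]
  60 → locker 2  [load 290/300]
  50 → locker 4  [load 230/300]
  70 → locker 4  [load 300/300]
  170 → locker 5 (new)  [load 170/300]
  100 → locker 5  [load 270/300]
  90 → locker 6 (new)  [load 90/300]
6 storage lockers opened.

6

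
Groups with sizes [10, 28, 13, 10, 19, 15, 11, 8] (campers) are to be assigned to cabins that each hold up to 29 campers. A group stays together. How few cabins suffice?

Total = 28 + 19 + 15 + 13 + 11 + 10 + 10 + 8 = 114 campers.
Lower bound: ⌈114/29⌉ = 4 cabins.
A packing using 4 cabins:
  cabin 1: 28 = 28
  cabin 2: 19 + 10 = 29
  cabin 3: 15 + 13 = 28
  cabin 4: 11 + 10 + 8 = 29
This matches the lower bound, so 4 is optimal.

4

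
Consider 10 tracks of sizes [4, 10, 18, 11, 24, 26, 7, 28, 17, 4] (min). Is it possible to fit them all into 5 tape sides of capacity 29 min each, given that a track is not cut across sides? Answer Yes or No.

No

Total = 149 min; ⌈149/29⌉ = 6.
At least 6 tape sides are required, but only 5 are allowed.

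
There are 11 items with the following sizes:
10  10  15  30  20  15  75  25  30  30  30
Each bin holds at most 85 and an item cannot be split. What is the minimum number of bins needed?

Total = 75 + 30 + 30 + 30 + 30 + 25 + 20 + 15 + 15 + 10 + 10 = 290.
Lower bound: ⌈290/85⌉ = 4 bins.
A packing using 4 bins:
  bin 1: 75 + 10 = 85
  bin 2: 30 + 30 + 25 = 85
  bin 3: 30 + 30 + 20 = 80
  bin 4: 15 + 15 + 10 = 40
This matches the lower bound, so 4 is optimal.

4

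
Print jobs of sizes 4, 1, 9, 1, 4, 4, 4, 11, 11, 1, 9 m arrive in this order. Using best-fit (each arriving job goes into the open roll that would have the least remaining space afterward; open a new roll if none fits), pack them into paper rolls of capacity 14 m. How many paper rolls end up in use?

5

  4 → roll 1 (new)  [load 4/14]
  1 → roll 1  [load 5/14]
  9 → roll 1  [load 14/14]
  1 → roll 2 (new)  [load 1/14]
  4 → roll 2  [load 5/14]
  4 → roll 2  [load 9/14]
  4 → roll 2  [load 13/14]
  11 → roll 3 (new)  [load 11/14]
  11 → roll 4 (new)  [load 11/14]
  1 → roll 2  [load 14/14]
  9 → roll 5 (new)  [load 9/14]
5 paper rolls opened.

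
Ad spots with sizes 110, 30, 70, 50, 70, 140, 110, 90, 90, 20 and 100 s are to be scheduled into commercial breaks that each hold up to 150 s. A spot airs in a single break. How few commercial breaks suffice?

Total = 140 + 110 + 110 + 100 + 90 + 90 + 70 + 70 + 50 + 30 + 20 = 880 s.
Lower bound: ⌈880/150⌉ = 6 commercial breaks.
A packing using 7 commercial breaks:
  break 1: 140 = 140
  break 2: 110 + 30 = 140
  break 3: 110 + 20 = 130
  break 4: 100 + 50 = 150
  break 5: 90 = 90
  break 6: 90 = 90
  break 7: 70 + 70 = 140
No arrangement into 6 commercial breaks stays within capacity, so 7 is optimal.

7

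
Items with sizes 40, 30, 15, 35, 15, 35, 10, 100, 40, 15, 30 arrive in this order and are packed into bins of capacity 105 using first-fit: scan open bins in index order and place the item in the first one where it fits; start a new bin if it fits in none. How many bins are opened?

  40 → bin 1 (new)  [load 40/105]
  30 → bin 1  [load 70/105]
  15 → bin 1  [load 85/105]
  35 → bin 2 (new)  [load 35/105]
  15 → bin 1  [load 100/105]
  35 → bin 2  [load 70/105]
  10 → bin 2  [load 80/105]
  100 → bin 3 (new)  [load 100/105]
  40 → bin 4 (new)  [load 40/105]
  15 → bin 2  [load 95/105]
  30 → bin 4  [load 70/105]
4 bins opened.

4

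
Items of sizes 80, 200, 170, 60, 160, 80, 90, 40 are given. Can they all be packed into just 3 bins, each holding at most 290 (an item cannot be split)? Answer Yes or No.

No

Total = 880; ⌈880/290⌉ = 4.
At least 4 bins are required, but only 3 are allowed.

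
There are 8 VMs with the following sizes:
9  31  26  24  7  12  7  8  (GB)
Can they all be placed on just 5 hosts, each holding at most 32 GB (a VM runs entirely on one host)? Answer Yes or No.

Yes

A valid assignment using 5 hosts:
  host 1: 31 = 31
  host 2: 26 = 26
  host 3: 24 + 8 = 32
  host 4: 12 + 9 + 7 = 28
  host 5: 7 = 7
Every load is within 32 GB, so 5 hosts suffice.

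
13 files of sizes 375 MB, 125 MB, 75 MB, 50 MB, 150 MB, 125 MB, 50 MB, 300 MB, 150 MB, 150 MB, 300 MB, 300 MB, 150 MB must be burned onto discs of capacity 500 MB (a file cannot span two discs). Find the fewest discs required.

5

Total = 375 + 300 + 300 + 300 + 150 + 150 + 150 + 150 + 125 + 125 + 75 + 50 + 50 = 2300 MB.
Lower bound: ⌈2300/500⌉ = 5 discs.
A packing using 5 discs:
  disc 1: 375 + 125 = 500
  disc 2: 300 + 150 + 50 = 500
  disc 3: 300 + 150 + 50 = 500
  disc 4: 300 + 150 = 450
  disc 5: 150 + 125 + 75 = 350
This matches the lower bound, so 5 is optimal.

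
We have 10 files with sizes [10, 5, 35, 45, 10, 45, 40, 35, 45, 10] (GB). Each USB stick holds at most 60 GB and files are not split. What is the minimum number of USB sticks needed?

Total = 45 + 45 + 45 + 40 + 35 + 35 + 10 + 10 + 10 + 5 = 280 GB.
Lower bound: ⌈280/60⌉ = 5 USB sticks.
Also, 6 files each exceed 30 GB, and no two of those can share a USB stick, so at least 6 USB sticks are needed.
A packing using 6 USB sticks:
  USB stick 1: 45 + 10 + 5 = 60
  USB stick 2: 45 + 10 = 55
  USB stick 3: 45 + 10 = 55
  USB stick 4: 40 = 40
  USB stick 5: 35 = 35
  USB stick 6: 35 = 35
This matches the lower bound, so 6 is optimal.

6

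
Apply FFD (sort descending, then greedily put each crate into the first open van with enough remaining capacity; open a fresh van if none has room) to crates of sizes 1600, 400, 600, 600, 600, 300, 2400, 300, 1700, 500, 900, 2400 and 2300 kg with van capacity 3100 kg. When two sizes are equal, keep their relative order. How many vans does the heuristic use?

Sorted descending: 2400, 2400, 2300, 1700, 1600, 900, 600, 600, 600, 500, 400, 300, 300.
  2400 → van 1 (new)  [load 2400/3100]
  2400 → van 2 (new)  [load 2400/3100]
  2300 → van 3 (new)  [load 2300/3100]
  1700 → van 4 (new)  [load 1700/3100]
  1600 → van 5 (new)  [load 1600/3100]
  900 → van 4  [load 2600/3100]
  600 → van 1  [load 3000/3100]
  600 → van 2  [load 3000/3100]
  600 → van 3  [load 2900/3100]
  500 → van 4  [load 3100/3100]
  400 → van 5  [load 2000/3100]
  300 → van 5  [load 2300/3100]
  300 → van 5  [load 2600/3100]
5 vans opened.

5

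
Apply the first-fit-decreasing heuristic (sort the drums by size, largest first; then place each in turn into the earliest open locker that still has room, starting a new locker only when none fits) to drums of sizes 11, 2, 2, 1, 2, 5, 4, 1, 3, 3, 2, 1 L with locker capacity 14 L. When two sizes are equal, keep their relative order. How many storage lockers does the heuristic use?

Sorted descending: 11, 5, 4, 3, 3, 2, 2, 2, 2, 1, 1, 1.
  11 → locker 1 (new)  [load 11/14]
  5 → locker 2 (new)  [load 5/14]
  4 → locker 2  [load 9/14]
  3 → locker 1  [load 14/14]
  3 → locker 2  [load 12/14]
  2 → locker 2  [load 14/14]
  2 → locker 3 (new)  [load 2/14]
  2 → locker 3  [load 4/14]
  2 → locker 3  [load 6/14]
  1 → locker 3  [load 7/14]
  1 → locker 3  [load 8/14]
  1 → locker 3  [load 9/14]
3 storage lockers opened.

3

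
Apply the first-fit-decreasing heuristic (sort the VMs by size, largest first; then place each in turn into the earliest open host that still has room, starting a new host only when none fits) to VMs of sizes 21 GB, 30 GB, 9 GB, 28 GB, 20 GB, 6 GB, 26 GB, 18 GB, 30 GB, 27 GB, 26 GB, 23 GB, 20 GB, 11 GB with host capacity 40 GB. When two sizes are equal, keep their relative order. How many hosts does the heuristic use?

9

Sorted descending: 30, 30, 28, 27, 26, 26, 23, 21, 20, 20, 18, 11, 9, 6.
  30 → host 1 (new)  [load 30/40]
  30 → host 2 (new)  [load 30/40]
  28 → host 3 (new)  [load 28/40]
  27 → host 4 (new)  [load 27/40]
  26 → host 5 (new)  [load 26/40]
  26 → host 6 (new)  [load 26/40]
  23 → host 7 (new)  [load 23/40]
  21 → host 8 (new)  [load 21/40]
  20 → host 9 (new)  [load 20/40]
  20 → host 9  [load 40/40]
  18 → host 8  [load 39/40]
  11 → host 3  [load 39/40]
  9 → host 1  [load 39/40]
  6 → host 2  [load 36/40]
9 hosts opened.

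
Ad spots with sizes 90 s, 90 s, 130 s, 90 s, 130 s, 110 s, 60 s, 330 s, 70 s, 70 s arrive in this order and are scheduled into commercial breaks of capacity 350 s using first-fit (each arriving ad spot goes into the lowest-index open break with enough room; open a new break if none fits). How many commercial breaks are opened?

  90 → break 1 (new)  [load 90/350]
  90 → break 1  [load 180/350]
  130 → break 1  [load 310/350]
  90 → break 2 (new)  [load 90/350]
  130 → break 2  [load 220/350]
  110 → break 2  [load 330/350]
  60 → break 3 (new)  [load 60/350]
  330 → break 4 (new)  [load 330/350]
  70 → break 3  [load 130/350]
  70 → break 3  [load 200/350]
4 commercial breaks opened.

4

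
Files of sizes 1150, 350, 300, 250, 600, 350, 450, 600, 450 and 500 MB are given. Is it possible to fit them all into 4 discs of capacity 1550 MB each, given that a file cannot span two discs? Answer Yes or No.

A valid assignment using 4 discs:
  disc 1: 1150 + 350 = 1500
  disc 2: 600 + 600 + 350 = 1550
  disc 3: 500 + 450 + 450 = 1400
  disc 4: 300 + 250 = 550
Every load is within 1550 MB, so 4 discs suffice.

Yes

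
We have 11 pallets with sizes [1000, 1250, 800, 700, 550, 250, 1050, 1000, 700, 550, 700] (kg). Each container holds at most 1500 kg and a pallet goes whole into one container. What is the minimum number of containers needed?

Total = 1250 + 1050 + 1000 + 1000 + 800 + 700 + 700 + 700 + 550 + 550 + 250 = 8550 kg.
Lower bound: ⌈8550/1500⌉ = 6 containers.
A packing using 7 containers:
  container 1: 1250 + 250 = 1500
  container 2: 1050 = 1050
  container 3: 1000 = 1000
  container 4: 1000 = 1000
  container 5: 800 + 700 = 1500
  container 6: 700 + 700 = 1400
  container 7: 550 + 550 = 1100
No arrangement into 6 containers stays within capacity, so 7 is optimal.

7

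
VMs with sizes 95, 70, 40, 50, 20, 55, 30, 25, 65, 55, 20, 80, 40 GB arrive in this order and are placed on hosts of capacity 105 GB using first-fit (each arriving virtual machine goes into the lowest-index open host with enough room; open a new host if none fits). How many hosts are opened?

7

  95 → host 1 (new)  [load 95/105]
  70 → host 2 (new)  [load 70/105]
  40 → host 3 (new)  [load 40/105]
  50 → host 3  [load 90/105]
  20 → host 2  [load 90/105]
  55 → host 4 (new)  [load 55/105]
  30 → host 4  [load 85/105]
  25 → host 5 (new)  [load 25/105]
  65 → host 5  [load 90/105]
  55 → host 6 (new)  [load 55/105]
  20 → host 4  [load 105/105]
  80 → host 7 (new)  [load 80/105]
  40 → host 6  [load 95/105]
7 hosts opened.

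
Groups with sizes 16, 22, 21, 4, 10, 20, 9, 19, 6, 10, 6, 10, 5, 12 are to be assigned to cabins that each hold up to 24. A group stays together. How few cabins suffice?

Total = 22 + 21 + 20 + 19 + 16 + 12 + 10 + 10 + 10 + 9 + 6 + 6 + 5 + 4 = 170.
Lower bound: ⌈170/24⌉ = 8 cabins.
A packing using 8 cabins:
  cabin 1: 22 = 22
  cabin 2: 21 = 21
  cabin 3: 20 + 4 = 24
  cabin 4: 19 + 5 = 24
  cabin 5: 16 + 6 = 22
  cabin 6: 12 + 10 = 22
  cabin 7: 10 + 10 = 20
  cabin 8: 9 + 6 = 15
This matches the lower bound, so 8 is optimal.

8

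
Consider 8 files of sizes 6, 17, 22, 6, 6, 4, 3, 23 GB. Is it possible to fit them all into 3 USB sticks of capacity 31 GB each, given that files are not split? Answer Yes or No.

Yes

A valid assignment using 3 USB sticks:
  USB stick 1: 23 + 6 = 29
  USB stick 2: 22 + 6 + 3 = 31
  USB stick 3: 17 + 6 + 4 = 27
Every load is within 31 GB, so 3 USB sticks suffice.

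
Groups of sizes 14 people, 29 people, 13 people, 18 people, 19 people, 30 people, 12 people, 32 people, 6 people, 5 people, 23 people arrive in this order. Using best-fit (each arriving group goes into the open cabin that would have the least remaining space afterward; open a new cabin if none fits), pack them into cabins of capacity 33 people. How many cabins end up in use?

  14 → cabin 1 (new)  [load 14/33]
  29 → cabin 2 (new)  [load 29/33]
  13 → cabin 1  [load 27/33]
  18 → cabin 3 (new)  [load 18/33]
  19 → cabin 4 (new)  [load 19/33]
  30 → cabin 5 (new)  [load 30/33]
  12 → cabin 4  [load 31/33]
  32 → cabin 6 (new)  [load 32/33]
  6 → cabin 1  [load 33/33]
  5 → cabin 3  [load 23/33]
  23 → cabin 7 (new)  [load 23/33]
7 cabins opened.

7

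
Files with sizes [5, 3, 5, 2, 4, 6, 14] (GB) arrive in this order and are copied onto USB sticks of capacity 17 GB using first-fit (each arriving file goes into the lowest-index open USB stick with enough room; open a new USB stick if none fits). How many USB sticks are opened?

3

  5 → USB stick 1 (new)  [load 5/17]
  3 → USB stick 1  [load 8/17]
  5 → USB stick 1  [load 13/17]
  2 → USB stick 1  [load 15/17]
  4 → USB stick 2 (new)  [load 4/17]
  6 → USB stick 2  [load 10/17]
  14 → USB stick 3 (new)  [load 14/17]
3 USB sticks opened.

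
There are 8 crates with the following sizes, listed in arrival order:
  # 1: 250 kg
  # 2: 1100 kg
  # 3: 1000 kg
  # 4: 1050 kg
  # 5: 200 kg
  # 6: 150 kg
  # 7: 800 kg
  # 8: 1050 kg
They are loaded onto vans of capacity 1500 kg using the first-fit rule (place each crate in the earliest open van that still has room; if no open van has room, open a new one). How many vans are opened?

  250 → van 1 (new)  [load 250/1500]
  1100 → van 1  [load 1350/1500]
  1000 → van 2 (new)  [load 1000/1500]
  1050 → van 3 (new)  [load 1050/1500]
  200 → van 2  [load 1200/1500]
  150 → van 1  [load 1500/1500]
  800 → van 4 (new)  [load 800/1500]
  1050 → van 5 (new)  [load 1050/1500]
5 vans opened.

5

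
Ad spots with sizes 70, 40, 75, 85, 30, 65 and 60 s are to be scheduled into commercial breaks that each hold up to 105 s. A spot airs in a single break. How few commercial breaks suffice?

Total = 85 + 75 + 70 + 65 + 60 + 40 + 30 = 425 s.
Lower bound: ⌈425/105⌉ = 5 commercial breaks.
A packing using 5 commercial breaks:
  break 1: 85 = 85
  break 2: 75 + 30 = 105
  break 3: 70 = 70
  break 4: 65 + 40 = 105
  break 5: 60 = 60
This matches the lower bound, so 5 is optimal.

5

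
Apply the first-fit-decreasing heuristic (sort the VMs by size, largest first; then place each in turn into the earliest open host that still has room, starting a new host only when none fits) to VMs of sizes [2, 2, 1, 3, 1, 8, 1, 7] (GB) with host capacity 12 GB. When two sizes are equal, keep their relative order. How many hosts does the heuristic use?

3

Sorted descending: 8, 7, 3, 2, 2, 1, 1, 1.
  8 → host 1 (new)  [load 8/12]
  7 → host 2 (new)  [load 7/12]
  3 → host 1  [load 11/12]
  2 → host 2  [load 9/12]
  2 → host 2  [load 11/12]
  1 → host 1  [load 12/12]
  1 → host 2  [load 12/12]
  1 → host 3 (new)  [load 1/12]
3 hosts opened.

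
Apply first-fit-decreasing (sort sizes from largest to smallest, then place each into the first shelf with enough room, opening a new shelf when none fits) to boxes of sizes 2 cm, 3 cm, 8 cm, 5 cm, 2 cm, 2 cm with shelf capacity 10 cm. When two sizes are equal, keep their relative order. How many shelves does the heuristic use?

3

Sorted descending: 8, 5, 3, 2, 2, 2.
  8 → shelf 1 (new)  [load 8/10]
  5 → shelf 2 (new)  [load 5/10]
  3 → shelf 2  [load 8/10]
  2 → shelf 1  [load 10/10]
  2 → shelf 2  [load 10/10]
  2 → shelf 3 (new)  [load 2/10]
3 shelves opened.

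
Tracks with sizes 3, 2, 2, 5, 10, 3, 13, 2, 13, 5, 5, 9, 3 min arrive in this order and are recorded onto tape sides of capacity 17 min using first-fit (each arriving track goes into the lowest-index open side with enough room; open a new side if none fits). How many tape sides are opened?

  3 → side 1 (new)  [load 3/17]
  2 → side 1  [load 5/17]
  2 → side 1  [load 7/17]
  5 → side 1  [load 12/17]
  10 → side 2 (new)  [load 10/17]
  3 → side 1  [load 15/17]
  13 → side 3 (new)  [load 13/17]
  2 → side 1  [load 17/17]
  13 → side 4 (new)  [load 13/17]
  5 → side 2  [load 15/17]
  5 → side 5 (new)  [load 5/17]
  9 → side 5  [load 14/17]
  3 → side 3  [load 16/17]
5 tape sides opened.

5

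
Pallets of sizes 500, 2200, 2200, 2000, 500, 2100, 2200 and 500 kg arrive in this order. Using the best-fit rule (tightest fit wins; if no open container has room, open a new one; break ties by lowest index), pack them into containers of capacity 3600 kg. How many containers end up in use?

  500 → container 1 (new)  [load 500/3600]
  2200 → container 1  [load 2700/3600]
  2200 → container 2 (new)  [load 2200/3600]
  2000 → container 3 (new)  [load 2000/3600]
  500 → container 1  [load 3200/3600]
  2100 → container 4 (new)  [load 2100/3600]
  2200 → container 5 (new)  [load 2200/3600]
  500 → container 2  [load 2700/3600]
5 containers opened.

5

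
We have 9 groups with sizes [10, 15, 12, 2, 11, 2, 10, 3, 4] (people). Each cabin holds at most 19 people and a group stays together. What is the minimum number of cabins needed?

Total = 15 + 12 + 11 + 10 + 10 + 4 + 3 + 2 + 2 = 69 people.
Lower bound: ⌈69/19⌉ = 4 cabins.
Also, 5 groups each exceed 19/2 people, and no two of those can share a cabin, so at least 5 cabins are needed.
A packing using 5 cabins:
  cabin 1: 15 + 4 = 19
  cabin 2: 12 + 3 + 2 + 2 = 19
  cabin 3: 11 = 11
  cabin 4: 10 = 10
  cabin 5: 10 = 10
This matches the lower bound, so 5 is optimal.

5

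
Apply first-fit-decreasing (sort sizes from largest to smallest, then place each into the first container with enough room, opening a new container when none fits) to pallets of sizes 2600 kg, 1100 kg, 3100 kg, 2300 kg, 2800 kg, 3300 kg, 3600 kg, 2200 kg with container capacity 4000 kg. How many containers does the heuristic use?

7

Sorted descending: 3600, 3300, 3100, 2800, 2600, 2300, 2200, 1100.
  3600 → container 1 (new)  [load 3600/4000]
  3300 → container 2 (new)  [load 3300/4000]
  3100 → container 3 (new)  [load 3100/4000]
  2800 → container 4 (new)  [load 2800/4000]
  2600 → container 5 (new)  [load 2600/4000]
  2300 → container 6 (new)  [load 2300/4000]
  2200 → container 7 (new)  [load 2200/4000]
  1100 → container 4  [load 3900/4000]
7 containers opened.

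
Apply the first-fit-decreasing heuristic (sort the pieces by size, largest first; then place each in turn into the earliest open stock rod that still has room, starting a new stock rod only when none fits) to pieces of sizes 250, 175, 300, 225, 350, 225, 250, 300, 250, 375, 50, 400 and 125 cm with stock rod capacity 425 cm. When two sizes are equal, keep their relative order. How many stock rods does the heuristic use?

Sorted descending: 400, 375, 350, 300, 300, 250, 250, 250, 225, 225, 175, 125, 50.
  400 → stock rod 1 (new)  [load 400/425]
  375 → stock rod 2 (new)  [load 375/425]
  350 → stock rod 3 (new)  [load 350/425]
  300 → stock rod 4 (new)  [load 300/425]
  300 → stock rod 5 (new)  [load 300/425]
  250 → stock rod 6 (new)  [load 250/425]
  250 → stock rod 7 (new)  [load 250/425]
  250 → stock rod 8 (new)  [load 250/425]
  225 → stock rod 9 (new)  [load 225/425]
  225 → stock rod 10 (new)  [load 225/425]
  175 → stock rod 6  [load 425/425]
  125 → stock rod 4  [load 425/425]
  50 → stock rod 2  [load 425/425]
10 stock rods opened.

10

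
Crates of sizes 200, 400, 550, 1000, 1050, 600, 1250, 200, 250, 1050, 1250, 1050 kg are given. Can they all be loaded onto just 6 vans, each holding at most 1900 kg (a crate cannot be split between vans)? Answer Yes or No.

Yes

A valid assignment using 6 vans:
  van 1: 1250 + 600 = 1850
  van 2: 1250 + 550 = 1800
  van 3: 1050 + 400 + 250 + 200 = 1900
  van 4: 1050 + 200 = 1250
  van 5: 1050 = 1050
  van 6: 1000 = 1000
Every load is within 1900 kg, so 6 vans suffice.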